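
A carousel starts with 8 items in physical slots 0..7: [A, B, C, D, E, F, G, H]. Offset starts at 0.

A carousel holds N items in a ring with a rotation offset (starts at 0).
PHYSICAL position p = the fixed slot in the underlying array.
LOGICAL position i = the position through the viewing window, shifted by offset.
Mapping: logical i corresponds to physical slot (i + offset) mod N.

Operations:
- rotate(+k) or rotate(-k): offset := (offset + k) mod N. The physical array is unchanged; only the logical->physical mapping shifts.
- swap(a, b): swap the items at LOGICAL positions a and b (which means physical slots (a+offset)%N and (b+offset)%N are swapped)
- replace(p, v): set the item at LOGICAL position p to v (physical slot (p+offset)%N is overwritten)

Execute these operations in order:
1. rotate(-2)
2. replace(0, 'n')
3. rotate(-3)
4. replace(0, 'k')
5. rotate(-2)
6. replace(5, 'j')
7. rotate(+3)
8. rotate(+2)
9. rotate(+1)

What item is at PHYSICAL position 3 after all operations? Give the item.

Answer: k

Derivation:
After op 1 (rotate(-2)): offset=6, physical=[A,B,C,D,E,F,G,H], logical=[G,H,A,B,C,D,E,F]
After op 2 (replace(0, 'n')): offset=6, physical=[A,B,C,D,E,F,n,H], logical=[n,H,A,B,C,D,E,F]
After op 3 (rotate(-3)): offset=3, physical=[A,B,C,D,E,F,n,H], logical=[D,E,F,n,H,A,B,C]
After op 4 (replace(0, 'k')): offset=3, physical=[A,B,C,k,E,F,n,H], logical=[k,E,F,n,H,A,B,C]
After op 5 (rotate(-2)): offset=1, physical=[A,B,C,k,E,F,n,H], logical=[B,C,k,E,F,n,H,A]
After op 6 (replace(5, 'j')): offset=1, physical=[A,B,C,k,E,F,j,H], logical=[B,C,k,E,F,j,H,A]
After op 7 (rotate(+3)): offset=4, physical=[A,B,C,k,E,F,j,H], logical=[E,F,j,H,A,B,C,k]
After op 8 (rotate(+2)): offset=6, physical=[A,B,C,k,E,F,j,H], logical=[j,H,A,B,C,k,E,F]
After op 9 (rotate(+1)): offset=7, physical=[A,B,C,k,E,F,j,H], logical=[H,A,B,C,k,E,F,j]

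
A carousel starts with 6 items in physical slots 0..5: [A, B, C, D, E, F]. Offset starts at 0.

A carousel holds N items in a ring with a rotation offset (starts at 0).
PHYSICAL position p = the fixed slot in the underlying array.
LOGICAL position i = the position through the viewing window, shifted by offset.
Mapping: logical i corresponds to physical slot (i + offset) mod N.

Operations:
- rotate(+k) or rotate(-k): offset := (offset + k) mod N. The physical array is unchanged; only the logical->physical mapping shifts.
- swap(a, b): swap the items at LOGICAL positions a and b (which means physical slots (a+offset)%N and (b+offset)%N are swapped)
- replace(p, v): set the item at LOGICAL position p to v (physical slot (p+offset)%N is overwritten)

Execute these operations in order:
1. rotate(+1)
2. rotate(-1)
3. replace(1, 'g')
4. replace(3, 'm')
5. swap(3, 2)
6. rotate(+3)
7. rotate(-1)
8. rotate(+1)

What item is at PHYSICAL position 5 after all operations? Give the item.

Answer: F

Derivation:
After op 1 (rotate(+1)): offset=1, physical=[A,B,C,D,E,F], logical=[B,C,D,E,F,A]
After op 2 (rotate(-1)): offset=0, physical=[A,B,C,D,E,F], logical=[A,B,C,D,E,F]
After op 3 (replace(1, 'g')): offset=0, physical=[A,g,C,D,E,F], logical=[A,g,C,D,E,F]
After op 4 (replace(3, 'm')): offset=0, physical=[A,g,C,m,E,F], logical=[A,g,C,m,E,F]
After op 5 (swap(3, 2)): offset=0, physical=[A,g,m,C,E,F], logical=[A,g,m,C,E,F]
After op 6 (rotate(+3)): offset=3, physical=[A,g,m,C,E,F], logical=[C,E,F,A,g,m]
After op 7 (rotate(-1)): offset=2, physical=[A,g,m,C,E,F], logical=[m,C,E,F,A,g]
After op 8 (rotate(+1)): offset=3, physical=[A,g,m,C,E,F], logical=[C,E,F,A,g,m]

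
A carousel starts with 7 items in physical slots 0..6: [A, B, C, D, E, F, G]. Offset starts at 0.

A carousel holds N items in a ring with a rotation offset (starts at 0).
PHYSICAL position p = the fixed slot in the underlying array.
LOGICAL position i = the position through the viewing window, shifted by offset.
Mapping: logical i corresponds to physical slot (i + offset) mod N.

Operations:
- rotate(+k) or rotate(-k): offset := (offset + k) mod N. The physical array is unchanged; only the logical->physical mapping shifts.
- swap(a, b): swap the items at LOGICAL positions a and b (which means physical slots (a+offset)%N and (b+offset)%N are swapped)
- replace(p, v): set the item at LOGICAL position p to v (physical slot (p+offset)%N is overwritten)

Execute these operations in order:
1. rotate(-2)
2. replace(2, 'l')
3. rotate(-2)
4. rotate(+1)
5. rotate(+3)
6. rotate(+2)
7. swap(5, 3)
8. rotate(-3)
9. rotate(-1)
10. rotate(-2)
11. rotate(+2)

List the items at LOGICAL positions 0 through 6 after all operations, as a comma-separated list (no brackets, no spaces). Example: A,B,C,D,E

Answer: l,G,F,B,C,D,E

Derivation:
After op 1 (rotate(-2)): offset=5, physical=[A,B,C,D,E,F,G], logical=[F,G,A,B,C,D,E]
After op 2 (replace(2, 'l')): offset=5, physical=[l,B,C,D,E,F,G], logical=[F,G,l,B,C,D,E]
After op 3 (rotate(-2)): offset=3, physical=[l,B,C,D,E,F,G], logical=[D,E,F,G,l,B,C]
After op 4 (rotate(+1)): offset=4, physical=[l,B,C,D,E,F,G], logical=[E,F,G,l,B,C,D]
After op 5 (rotate(+3)): offset=0, physical=[l,B,C,D,E,F,G], logical=[l,B,C,D,E,F,G]
After op 6 (rotate(+2)): offset=2, physical=[l,B,C,D,E,F,G], logical=[C,D,E,F,G,l,B]
After op 7 (swap(5, 3)): offset=2, physical=[F,B,C,D,E,l,G], logical=[C,D,E,l,G,F,B]
After op 8 (rotate(-3)): offset=6, physical=[F,B,C,D,E,l,G], logical=[G,F,B,C,D,E,l]
After op 9 (rotate(-1)): offset=5, physical=[F,B,C,D,E,l,G], logical=[l,G,F,B,C,D,E]
After op 10 (rotate(-2)): offset=3, physical=[F,B,C,D,E,l,G], logical=[D,E,l,G,F,B,C]
After op 11 (rotate(+2)): offset=5, physical=[F,B,C,D,E,l,G], logical=[l,G,F,B,C,D,E]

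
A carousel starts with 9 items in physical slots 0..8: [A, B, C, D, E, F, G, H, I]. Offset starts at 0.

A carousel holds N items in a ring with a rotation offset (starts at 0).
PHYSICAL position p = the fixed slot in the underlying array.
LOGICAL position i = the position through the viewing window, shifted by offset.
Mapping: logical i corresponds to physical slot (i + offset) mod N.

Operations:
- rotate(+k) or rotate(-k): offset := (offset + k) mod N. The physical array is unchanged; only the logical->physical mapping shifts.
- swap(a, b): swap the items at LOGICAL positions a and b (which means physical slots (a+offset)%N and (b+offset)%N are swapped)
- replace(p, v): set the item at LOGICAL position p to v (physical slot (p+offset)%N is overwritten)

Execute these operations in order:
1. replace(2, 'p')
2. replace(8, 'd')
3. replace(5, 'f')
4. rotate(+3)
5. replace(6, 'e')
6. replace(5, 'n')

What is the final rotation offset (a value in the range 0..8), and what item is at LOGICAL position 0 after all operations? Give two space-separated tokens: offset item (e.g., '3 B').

Answer: 3 D

Derivation:
After op 1 (replace(2, 'p')): offset=0, physical=[A,B,p,D,E,F,G,H,I], logical=[A,B,p,D,E,F,G,H,I]
After op 2 (replace(8, 'd')): offset=0, physical=[A,B,p,D,E,F,G,H,d], logical=[A,B,p,D,E,F,G,H,d]
After op 3 (replace(5, 'f')): offset=0, physical=[A,B,p,D,E,f,G,H,d], logical=[A,B,p,D,E,f,G,H,d]
After op 4 (rotate(+3)): offset=3, physical=[A,B,p,D,E,f,G,H,d], logical=[D,E,f,G,H,d,A,B,p]
After op 5 (replace(6, 'e')): offset=3, physical=[e,B,p,D,E,f,G,H,d], logical=[D,E,f,G,H,d,e,B,p]
After op 6 (replace(5, 'n')): offset=3, physical=[e,B,p,D,E,f,G,H,n], logical=[D,E,f,G,H,n,e,B,p]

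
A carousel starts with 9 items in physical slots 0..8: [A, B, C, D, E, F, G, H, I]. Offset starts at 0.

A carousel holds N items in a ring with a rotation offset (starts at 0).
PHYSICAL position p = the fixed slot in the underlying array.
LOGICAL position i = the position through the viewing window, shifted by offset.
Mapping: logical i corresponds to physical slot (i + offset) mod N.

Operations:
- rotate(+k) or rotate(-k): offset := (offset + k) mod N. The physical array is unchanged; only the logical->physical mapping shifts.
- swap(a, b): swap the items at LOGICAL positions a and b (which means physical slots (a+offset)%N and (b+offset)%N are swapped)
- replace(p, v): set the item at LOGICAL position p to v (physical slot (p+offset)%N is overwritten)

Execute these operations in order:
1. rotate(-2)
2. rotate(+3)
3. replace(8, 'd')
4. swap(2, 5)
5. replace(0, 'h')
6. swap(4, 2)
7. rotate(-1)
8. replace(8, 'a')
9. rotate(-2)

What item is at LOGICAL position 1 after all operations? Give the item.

Answer: a

Derivation:
After op 1 (rotate(-2)): offset=7, physical=[A,B,C,D,E,F,G,H,I], logical=[H,I,A,B,C,D,E,F,G]
After op 2 (rotate(+3)): offset=1, physical=[A,B,C,D,E,F,G,H,I], logical=[B,C,D,E,F,G,H,I,A]
After op 3 (replace(8, 'd')): offset=1, physical=[d,B,C,D,E,F,G,H,I], logical=[B,C,D,E,F,G,H,I,d]
After op 4 (swap(2, 5)): offset=1, physical=[d,B,C,G,E,F,D,H,I], logical=[B,C,G,E,F,D,H,I,d]
After op 5 (replace(0, 'h')): offset=1, physical=[d,h,C,G,E,F,D,H,I], logical=[h,C,G,E,F,D,H,I,d]
After op 6 (swap(4, 2)): offset=1, physical=[d,h,C,F,E,G,D,H,I], logical=[h,C,F,E,G,D,H,I,d]
After op 7 (rotate(-1)): offset=0, physical=[d,h,C,F,E,G,D,H,I], logical=[d,h,C,F,E,G,D,H,I]
After op 8 (replace(8, 'a')): offset=0, physical=[d,h,C,F,E,G,D,H,a], logical=[d,h,C,F,E,G,D,H,a]
After op 9 (rotate(-2)): offset=7, physical=[d,h,C,F,E,G,D,H,a], logical=[H,a,d,h,C,F,E,G,D]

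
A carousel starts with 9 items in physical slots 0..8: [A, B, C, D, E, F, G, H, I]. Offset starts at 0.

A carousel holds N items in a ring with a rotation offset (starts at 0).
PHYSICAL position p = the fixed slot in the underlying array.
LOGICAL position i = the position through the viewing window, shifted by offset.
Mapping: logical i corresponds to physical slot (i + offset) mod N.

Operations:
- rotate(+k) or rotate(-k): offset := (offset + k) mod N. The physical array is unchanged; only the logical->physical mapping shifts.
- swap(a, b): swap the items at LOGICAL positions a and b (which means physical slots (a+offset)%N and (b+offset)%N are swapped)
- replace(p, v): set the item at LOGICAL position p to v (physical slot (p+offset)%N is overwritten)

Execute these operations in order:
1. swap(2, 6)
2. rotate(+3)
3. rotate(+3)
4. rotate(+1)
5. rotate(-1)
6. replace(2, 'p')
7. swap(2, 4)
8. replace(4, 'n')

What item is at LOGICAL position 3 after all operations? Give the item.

Answer: A

Derivation:
After op 1 (swap(2, 6)): offset=0, physical=[A,B,G,D,E,F,C,H,I], logical=[A,B,G,D,E,F,C,H,I]
After op 2 (rotate(+3)): offset=3, physical=[A,B,G,D,E,F,C,H,I], logical=[D,E,F,C,H,I,A,B,G]
After op 3 (rotate(+3)): offset=6, physical=[A,B,G,D,E,F,C,H,I], logical=[C,H,I,A,B,G,D,E,F]
After op 4 (rotate(+1)): offset=7, physical=[A,B,G,D,E,F,C,H,I], logical=[H,I,A,B,G,D,E,F,C]
After op 5 (rotate(-1)): offset=6, physical=[A,B,G,D,E,F,C,H,I], logical=[C,H,I,A,B,G,D,E,F]
After op 6 (replace(2, 'p')): offset=6, physical=[A,B,G,D,E,F,C,H,p], logical=[C,H,p,A,B,G,D,E,F]
After op 7 (swap(2, 4)): offset=6, physical=[A,p,G,D,E,F,C,H,B], logical=[C,H,B,A,p,G,D,E,F]
After op 8 (replace(4, 'n')): offset=6, physical=[A,n,G,D,E,F,C,H,B], logical=[C,H,B,A,n,G,D,E,F]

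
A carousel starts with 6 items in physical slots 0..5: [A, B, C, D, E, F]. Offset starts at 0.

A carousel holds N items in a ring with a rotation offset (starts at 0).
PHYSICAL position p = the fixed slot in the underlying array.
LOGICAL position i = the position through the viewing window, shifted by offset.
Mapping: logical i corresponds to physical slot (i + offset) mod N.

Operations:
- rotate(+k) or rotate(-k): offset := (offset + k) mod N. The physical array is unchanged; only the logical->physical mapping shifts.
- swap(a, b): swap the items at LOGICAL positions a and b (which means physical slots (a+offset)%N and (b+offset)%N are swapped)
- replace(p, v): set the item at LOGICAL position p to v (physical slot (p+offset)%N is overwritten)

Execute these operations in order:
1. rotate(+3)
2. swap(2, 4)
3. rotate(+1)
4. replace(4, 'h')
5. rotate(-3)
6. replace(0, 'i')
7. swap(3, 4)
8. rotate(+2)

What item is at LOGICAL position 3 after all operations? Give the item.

Answer: A

Derivation:
After op 1 (rotate(+3)): offset=3, physical=[A,B,C,D,E,F], logical=[D,E,F,A,B,C]
After op 2 (swap(2, 4)): offset=3, physical=[A,F,C,D,E,B], logical=[D,E,B,A,F,C]
After op 3 (rotate(+1)): offset=4, physical=[A,F,C,D,E,B], logical=[E,B,A,F,C,D]
After op 4 (replace(4, 'h')): offset=4, physical=[A,F,h,D,E,B], logical=[E,B,A,F,h,D]
After op 5 (rotate(-3)): offset=1, physical=[A,F,h,D,E,B], logical=[F,h,D,E,B,A]
After op 6 (replace(0, 'i')): offset=1, physical=[A,i,h,D,E,B], logical=[i,h,D,E,B,A]
After op 7 (swap(3, 4)): offset=1, physical=[A,i,h,D,B,E], logical=[i,h,D,B,E,A]
After op 8 (rotate(+2)): offset=3, physical=[A,i,h,D,B,E], logical=[D,B,E,A,i,h]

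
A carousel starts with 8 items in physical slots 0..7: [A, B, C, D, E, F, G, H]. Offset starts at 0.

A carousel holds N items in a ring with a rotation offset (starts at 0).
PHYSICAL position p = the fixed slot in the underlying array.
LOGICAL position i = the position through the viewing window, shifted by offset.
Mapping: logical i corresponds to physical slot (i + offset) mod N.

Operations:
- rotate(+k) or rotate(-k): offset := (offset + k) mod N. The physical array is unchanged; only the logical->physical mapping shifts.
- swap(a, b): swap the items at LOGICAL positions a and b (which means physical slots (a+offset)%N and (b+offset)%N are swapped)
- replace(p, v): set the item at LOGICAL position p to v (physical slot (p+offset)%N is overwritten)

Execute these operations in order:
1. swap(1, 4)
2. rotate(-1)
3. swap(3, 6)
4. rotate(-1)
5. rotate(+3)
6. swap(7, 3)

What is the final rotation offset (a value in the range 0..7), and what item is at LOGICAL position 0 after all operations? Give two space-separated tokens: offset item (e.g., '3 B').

After op 1 (swap(1, 4)): offset=0, physical=[A,E,C,D,B,F,G,H], logical=[A,E,C,D,B,F,G,H]
After op 2 (rotate(-1)): offset=7, physical=[A,E,C,D,B,F,G,H], logical=[H,A,E,C,D,B,F,G]
After op 3 (swap(3, 6)): offset=7, physical=[A,E,F,D,B,C,G,H], logical=[H,A,E,F,D,B,C,G]
After op 4 (rotate(-1)): offset=6, physical=[A,E,F,D,B,C,G,H], logical=[G,H,A,E,F,D,B,C]
After op 5 (rotate(+3)): offset=1, physical=[A,E,F,D,B,C,G,H], logical=[E,F,D,B,C,G,H,A]
After op 6 (swap(7, 3)): offset=1, physical=[B,E,F,D,A,C,G,H], logical=[E,F,D,A,C,G,H,B]

Answer: 1 E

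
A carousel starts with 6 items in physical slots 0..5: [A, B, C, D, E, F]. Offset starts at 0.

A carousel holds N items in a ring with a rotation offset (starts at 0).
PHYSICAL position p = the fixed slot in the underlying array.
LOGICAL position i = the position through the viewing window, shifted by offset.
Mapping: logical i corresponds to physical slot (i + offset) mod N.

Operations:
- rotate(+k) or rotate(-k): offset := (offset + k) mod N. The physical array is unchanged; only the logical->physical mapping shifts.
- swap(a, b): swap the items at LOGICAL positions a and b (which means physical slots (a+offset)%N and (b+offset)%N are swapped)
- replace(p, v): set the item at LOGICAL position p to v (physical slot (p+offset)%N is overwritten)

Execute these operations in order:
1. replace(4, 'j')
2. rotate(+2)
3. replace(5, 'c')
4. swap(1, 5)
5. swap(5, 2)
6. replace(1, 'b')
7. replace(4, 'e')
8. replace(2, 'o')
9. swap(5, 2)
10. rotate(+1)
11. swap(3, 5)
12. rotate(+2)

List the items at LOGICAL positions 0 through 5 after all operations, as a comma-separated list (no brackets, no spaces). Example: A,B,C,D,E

After op 1 (replace(4, 'j')): offset=0, physical=[A,B,C,D,j,F], logical=[A,B,C,D,j,F]
After op 2 (rotate(+2)): offset=2, physical=[A,B,C,D,j,F], logical=[C,D,j,F,A,B]
After op 3 (replace(5, 'c')): offset=2, physical=[A,c,C,D,j,F], logical=[C,D,j,F,A,c]
After op 4 (swap(1, 5)): offset=2, physical=[A,D,C,c,j,F], logical=[C,c,j,F,A,D]
After op 5 (swap(5, 2)): offset=2, physical=[A,j,C,c,D,F], logical=[C,c,D,F,A,j]
After op 6 (replace(1, 'b')): offset=2, physical=[A,j,C,b,D,F], logical=[C,b,D,F,A,j]
After op 7 (replace(4, 'e')): offset=2, physical=[e,j,C,b,D,F], logical=[C,b,D,F,e,j]
After op 8 (replace(2, 'o')): offset=2, physical=[e,j,C,b,o,F], logical=[C,b,o,F,e,j]
After op 9 (swap(5, 2)): offset=2, physical=[e,o,C,b,j,F], logical=[C,b,j,F,e,o]
After op 10 (rotate(+1)): offset=3, physical=[e,o,C,b,j,F], logical=[b,j,F,e,o,C]
After op 11 (swap(3, 5)): offset=3, physical=[C,o,e,b,j,F], logical=[b,j,F,C,o,e]
After op 12 (rotate(+2)): offset=5, physical=[C,o,e,b,j,F], logical=[F,C,o,e,b,j]

Answer: F,C,o,e,b,j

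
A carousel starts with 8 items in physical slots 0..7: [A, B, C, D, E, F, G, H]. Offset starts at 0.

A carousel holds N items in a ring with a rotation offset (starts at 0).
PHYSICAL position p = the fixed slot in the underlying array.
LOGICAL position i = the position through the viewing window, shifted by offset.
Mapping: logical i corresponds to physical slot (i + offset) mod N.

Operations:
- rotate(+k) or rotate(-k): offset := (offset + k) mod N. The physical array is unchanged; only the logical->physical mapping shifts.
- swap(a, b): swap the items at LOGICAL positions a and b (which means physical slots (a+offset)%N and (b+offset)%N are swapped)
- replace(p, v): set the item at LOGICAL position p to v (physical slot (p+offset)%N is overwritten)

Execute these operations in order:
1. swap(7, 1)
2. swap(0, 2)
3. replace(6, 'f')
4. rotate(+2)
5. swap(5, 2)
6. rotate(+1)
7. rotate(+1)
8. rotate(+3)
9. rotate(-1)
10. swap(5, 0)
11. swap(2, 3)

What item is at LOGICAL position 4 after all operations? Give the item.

Answer: A

Derivation:
After op 1 (swap(7, 1)): offset=0, physical=[A,H,C,D,E,F,G,B], logical=[A,H,C,D,E,F,G,B]
After op 2 (swap(0, 2)): offset=0, physical=[C,H,A,D,E,F,G,B], logical=[C,H,A,D,E,F,G,B]
After op 3 (replace(6, 'f')): offset=0, physical=[C,H,A,D,E,F,f,B], logical=[C,H,A,D,E,F,f,B]
After op 4 (rotate(+2)): offset=2, physical=[C,H,A,D,E,F,f,B], logical=[A,D,E,F,f,B,C,H]
After op 5 (swap(5, 2)): offset=2, physical=[C,H,A,D,B,F,f,E], logical=[A,D,B,F,f,E,C,H]
After op 6 (rotate(+1)): offset=3, physical=[C,H,A,D,B,F,f,E], logical=[D,B,F,f,E,C,H,A]
After op 7 (rotate(+1)): offset=4, physical=[C,H,A,D,B,F,f,E], logical=[B,F,f,E,C,H,A,D]
After op 8 (rotate(+3)): offset=7, physical=[C,H,A,D,B,F,f,E], logical=[E,C,H,A,D,B,F,f]
After op 9 (rotate(-1)): offset=6, physical=[C,H,A,D,B,F,f,E], logical=[f,E,C,H,A,D,B,F]
After op 10 (swap(5, 0)): offset=6, physical=[C,H,A,f,B,F,D,E], logical=[D,E,C,H,A,f,B,F]
After op 11 (swap(2, 3)): offset=6, physical=[H,C,A,f,B,F,D,E], logical=[D,E,H,C,A,f,B,F]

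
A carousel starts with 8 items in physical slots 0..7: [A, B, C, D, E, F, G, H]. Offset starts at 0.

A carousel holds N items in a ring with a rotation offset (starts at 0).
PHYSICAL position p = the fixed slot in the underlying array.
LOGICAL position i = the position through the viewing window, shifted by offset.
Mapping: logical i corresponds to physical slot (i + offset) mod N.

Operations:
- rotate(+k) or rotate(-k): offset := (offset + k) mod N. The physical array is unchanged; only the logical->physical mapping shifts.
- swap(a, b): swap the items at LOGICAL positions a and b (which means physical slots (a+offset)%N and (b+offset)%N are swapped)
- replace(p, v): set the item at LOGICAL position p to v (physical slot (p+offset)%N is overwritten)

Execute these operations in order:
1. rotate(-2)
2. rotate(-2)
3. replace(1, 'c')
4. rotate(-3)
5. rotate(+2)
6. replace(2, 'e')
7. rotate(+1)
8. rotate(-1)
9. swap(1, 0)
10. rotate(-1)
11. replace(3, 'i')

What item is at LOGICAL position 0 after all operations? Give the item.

Answer: C

Derivation:
After op 1 (rotate(-2)): offset=6, physical=[A,B,C,D,E,F,G,H], logical=[G,H,A,B,C,D,E,F]
After op 2 (rotate(-2)): offset=4, physical=[A,B,C,D,E,F,G,H], logical=[E,F,G,H,A,B,C,D]
After op 3 (replace(1, 'c')): offset=4, physical=[A,B,C,D,E,c,G,H], logical=[E,c,G,H,A,B,C,D]
After op 4 (rotate(-3)): offset=1, physical=[A,B,C,D,E,c,G,H], logical=[B,C,D,E,c,G,H,A]
After op 5 (rotate(+2)): offset=3, physical=[A,B,C,D,E,c,G,H], logical=[D,E,c,G,H,A,B,C]
After op 6 (replace(2, 'e')): offset=3, physical=[A,B,C,D,E,e,G,H], logical=[D,E,e,G,H,A,B,C]
After op 7 (rotate(+1)): offset=4, physical=[A,B,C,D,E,e,G,H], logical=[E,e,G,H,A,B,C,D]
After op 8 (rotate(-1)): offset=3, physical=[A,B,C,D,E,e,G,H], logical=[D,E,e,G,H,A,B,C]
After op 9 (swap(1, 0)): offset=3, physical=[A,B,C,E,D,e,G,H], logical=[E,D,e,G,H,A,B,C]
After op 10 (rotate(-1)): offset=2, physical=[A,B,C,E,D,e,G,H], logical=[C,E,D,e,G,H,A,B]
After op 11 (replace(3, 'i')): offset=2, physical=[A,B,C,E,D,i,G,H], logical=[C,E,D,i,G,H,A,B]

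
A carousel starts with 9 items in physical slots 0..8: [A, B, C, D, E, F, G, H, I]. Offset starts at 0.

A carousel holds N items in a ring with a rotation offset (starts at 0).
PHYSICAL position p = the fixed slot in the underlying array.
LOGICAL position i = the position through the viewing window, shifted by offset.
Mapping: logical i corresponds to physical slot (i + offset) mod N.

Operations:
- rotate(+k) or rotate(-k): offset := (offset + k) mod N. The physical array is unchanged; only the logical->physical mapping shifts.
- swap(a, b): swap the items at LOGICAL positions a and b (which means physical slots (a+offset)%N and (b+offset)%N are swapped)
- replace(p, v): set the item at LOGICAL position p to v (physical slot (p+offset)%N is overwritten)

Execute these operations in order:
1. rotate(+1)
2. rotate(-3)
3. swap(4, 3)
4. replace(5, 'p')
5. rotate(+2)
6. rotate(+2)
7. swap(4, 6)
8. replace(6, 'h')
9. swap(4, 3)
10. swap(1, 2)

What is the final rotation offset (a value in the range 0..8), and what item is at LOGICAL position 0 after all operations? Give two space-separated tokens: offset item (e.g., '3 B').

After op 1 (rotate(+1)): offset=1, physical=[A,B,C,D,E,F,G,H,I], logical=[B,C,D,E,F,G,H,I,A]
After op 2 (rotate(-3)): offset=7, physical=[A,B,C,D,E,F,G,H,I], logical=[H,I,A,B,C,D,E,F,G]
After op 3 (swap(4, 3)): offset=7, physical=[A,C,B,D,E,F,G,H,I], logical=[H,I,A,C,B,D,E,F,G]
After op 4 (replace(5, 'p')): offset=7, physical=[A,C,B,p,E,F,G,H,I], logical=[H,I,A,C,B,p,E,F,G]
After op 5 (rotate(+2)): offset=0, physical=[A,C,B,p,E,F,G,H,I], logical=[A,C,B,p,E,F,G,H,I]
After op 6 (rotate(+2)): offset=2, physical=[A,C,B,p,E,F,G,H,I], logical=[B,p,E,F,G,H,I,A,C]
After op 7 (swap(4, 6)): offset=2, physical=[A,C,B,p,E,F,I,H,G], logical=[B,p,E,F,I,H,G,A,C]
After op 8 (replace(6, 'h')): offset=2, physical=[A,C,B,p,E,F,I,H,h], logical=[B,p,E,F,I,H,h,A,C]
After op 9 (swap(4, 3)): offset=2, physical=[A,C,B,p,E,I,F,H,h], logical=[B,p,E,I,F,H,h,A,C]
After op 10 (swap(1, 2)): offset=2, physical=[A,C,B,E,p,I,F,H,h], logical=[B,E,p,I,F,H,h,A,C]

Answer: 2 B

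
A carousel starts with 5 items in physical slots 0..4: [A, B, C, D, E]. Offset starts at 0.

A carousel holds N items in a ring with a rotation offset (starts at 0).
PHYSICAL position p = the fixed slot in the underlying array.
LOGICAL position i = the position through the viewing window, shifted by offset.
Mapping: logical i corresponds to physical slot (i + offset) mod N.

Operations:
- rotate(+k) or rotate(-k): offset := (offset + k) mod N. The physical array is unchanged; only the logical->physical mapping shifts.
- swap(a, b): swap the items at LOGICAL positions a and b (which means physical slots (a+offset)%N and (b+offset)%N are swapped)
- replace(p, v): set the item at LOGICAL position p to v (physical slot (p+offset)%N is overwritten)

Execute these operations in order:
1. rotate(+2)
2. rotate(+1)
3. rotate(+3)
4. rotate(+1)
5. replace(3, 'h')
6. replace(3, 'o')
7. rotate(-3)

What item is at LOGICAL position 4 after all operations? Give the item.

After op 1 (rotate(+2)): offset=2, physical=[A,B,C,D,E], logical=[C,D,E,A,B]
After op 2 (rotate(+1)): offset=3, physical=[A,B,C,D,E], logical=[D,E,A,B,C]
After op 3 (rotate(+3)): offset=1, physical=[A,B,C,D,E], logical=[B,C,D,E,A]
After op 4 (rotate(+1)): offset=2, physical=[A,B,C,D,E], logical=[C,D,E,A,B]
After op 5 (replace(3, 'h')): offset=2, physical=[h,B,C,D,E], logical=[C,D,E,h,B]
After op 6 (replace(3, 'o')): offset=2, physical=[o,B,C,D,E], logical=[C,D,E,o,B]
After op 7 (rotate(-3)): offset=4, physical=[o,B,C,D,E], logical=[E,o,B,C,D]

Answer: D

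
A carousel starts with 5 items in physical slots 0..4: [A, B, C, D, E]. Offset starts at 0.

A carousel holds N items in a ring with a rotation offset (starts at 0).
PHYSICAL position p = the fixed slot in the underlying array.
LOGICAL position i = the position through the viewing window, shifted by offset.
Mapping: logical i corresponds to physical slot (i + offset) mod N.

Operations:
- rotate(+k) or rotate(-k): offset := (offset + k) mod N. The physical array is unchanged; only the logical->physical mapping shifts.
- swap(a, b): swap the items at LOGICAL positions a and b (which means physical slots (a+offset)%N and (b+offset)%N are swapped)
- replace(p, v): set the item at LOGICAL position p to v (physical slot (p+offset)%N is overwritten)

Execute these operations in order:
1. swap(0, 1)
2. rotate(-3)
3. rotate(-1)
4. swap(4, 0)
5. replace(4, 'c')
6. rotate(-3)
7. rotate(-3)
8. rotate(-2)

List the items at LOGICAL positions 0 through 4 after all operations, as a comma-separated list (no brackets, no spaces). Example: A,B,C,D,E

Answer: D,E,c,B,C

Derivation:
After op 1 (swap(0, 1)): offset=0, physical=[B,A,C,D,E], logical=[B,A,C,D,E]
After op 2 (rotate(-3)): offset=2, physical=[B,A,C,D,E], logical=[C,D,E,B,A]
After op 3 (rotate(-1)): offset=1, physical=[B,A,C,D,E], logical=[A,C,D,E,B]
After op 4 (swap(4, 0)): offset=1, physical=[A,B,C,D,E], logical=[B,C,D,E,A]
After op 5 (replace(4, 'c')): offset=1, physical=[c,B,C,D,E], logical=[B,C,D,E,c]
After op 6 (rotate(-3)): offset=3, physical=[c,B,C,D,E], logical=[D,E,c,B,C]
After op 7 (rotate(-3)): offset=0, physical=[c,B,C,D,E], logical=[c,B,C,D,E]
After op 8 (rotate(-2)): offset=3, physical=[c,B,C,D,E], logical=[D,E,c,B,C]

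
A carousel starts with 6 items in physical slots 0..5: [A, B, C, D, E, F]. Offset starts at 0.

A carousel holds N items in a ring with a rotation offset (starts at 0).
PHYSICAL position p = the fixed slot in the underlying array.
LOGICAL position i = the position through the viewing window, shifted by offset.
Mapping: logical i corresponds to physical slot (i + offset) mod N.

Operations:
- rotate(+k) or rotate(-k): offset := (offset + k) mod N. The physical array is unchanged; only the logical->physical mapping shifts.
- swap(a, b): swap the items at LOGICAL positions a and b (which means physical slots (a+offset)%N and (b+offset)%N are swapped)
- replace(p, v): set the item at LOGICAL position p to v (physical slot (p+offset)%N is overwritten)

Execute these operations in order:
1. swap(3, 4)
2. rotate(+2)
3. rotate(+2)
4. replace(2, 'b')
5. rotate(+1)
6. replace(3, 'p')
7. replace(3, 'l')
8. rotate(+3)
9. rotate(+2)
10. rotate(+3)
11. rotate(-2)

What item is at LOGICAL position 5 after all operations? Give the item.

Answer: D

Derivation:
After op 1 (swap(3, 4)): offset=0, physical=[A,B,C,E,D,F], logical=[A,B,C,E,D,F]
After op 2 (rotate(+2)): offset=2, physical=[A,B,C,E,D,F], logical=[C,E,D,F,A,B]
After op 3 (rotate(+2)): offset=4, physical=[A,B,C,E,D,F], logical=[D,F,A,B,C,E]
After op 4 (replace(2, 'b')): offset=4, physical=[b,B,C,E,D,F], logical=[D,F,b,B,C,E]
After op 5 (rotate(+1)): offset=5, physical=[b,B,C,E,D,F], logical=[F,b,B,C,E,D]
After op 6 (replace(3, 'p')): offset=5, physical=[b,B,p,E,D,F], logical=[F,b,B,p,E,D]
After op 7 (replace(3, 'l')): offset=5, physical=[b,B,l,E,D,F], logical=[F,b,B,l,E,D]
After op 8 (rotate(+3)): offset=2, physical=[b,B,l,E,D,F], logical=[l,E,D,F,b,B]
After op 9 (rotate(+2)): offset=4, physical=[b,B,l,E,D,F], logical=[D,F,b,B,l,E]
After op 10 (rotate(+3)): offset=1, physical=[b,B,l,E,D,F], logical=[B,l,E,D,F,b]
After op 11 (rotate(-2)): offset=5, physical=[b,B,l,E,D,F], logical=[F,b,B,l,E,D]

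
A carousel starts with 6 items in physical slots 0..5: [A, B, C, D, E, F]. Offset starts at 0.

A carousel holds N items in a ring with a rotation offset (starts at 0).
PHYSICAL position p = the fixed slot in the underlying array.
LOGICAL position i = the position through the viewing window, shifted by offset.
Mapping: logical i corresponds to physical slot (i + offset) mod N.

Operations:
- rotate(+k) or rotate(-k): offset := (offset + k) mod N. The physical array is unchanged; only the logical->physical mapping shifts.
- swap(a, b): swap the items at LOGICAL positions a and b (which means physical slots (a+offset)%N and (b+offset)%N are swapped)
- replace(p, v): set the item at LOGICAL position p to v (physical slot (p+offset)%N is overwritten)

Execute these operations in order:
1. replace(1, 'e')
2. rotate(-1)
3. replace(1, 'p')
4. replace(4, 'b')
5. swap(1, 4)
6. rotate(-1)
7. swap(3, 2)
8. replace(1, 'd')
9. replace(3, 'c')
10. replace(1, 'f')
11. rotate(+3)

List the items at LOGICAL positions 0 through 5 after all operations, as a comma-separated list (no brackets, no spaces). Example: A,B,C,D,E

Answer: c,C,p,E,f,e

Derivation:
After op 1 (replace(1, 'e')): offset=0, physical=[A,e,C,D,E,F], logical=[A,e,C,D,E,F]
After op 2 (rotate(-1)): offset=5, physical=[A,e,C,D,E,F], logical=[F,A,e,C,D,E]
After op 3 (replace(1, 'p')): offset=5, physical=[p,e,C,D,E,F], logical=[F,p,e,C,D,E]
After op 4 (replace(4, 'b')): offset=5, physical=[p,e,C,b,E,F], logical=[F,p,e,C,b,E]
After op 5 (swap(1, 4)): offset=5, physical=[b,e,C,p,E,F], logical=[F,b,e,C,p,E]
After op 6 (rotate(-1)): offset=4, physical=[b,e,C,p,E,F], logical=[E,F,b,e,C,p]
After op 7 (swap(3, 2)): offset=4, physical=[e,b,C,p,E,F], logical=[E,F,e,b,C,p]
After op 8 (replace(1, 'd')): offset=4, physical=[e,b,C,p,E,d], logical=[E,d,e,b,C,p]
After op 9 (replace(3, 'c')): offset=4, physical=[e,c,C,p,E,d], logical=[E,d,e,c,C,p]
After op 10 (replace(1, 'f')): offset=4, physical=[e,c,C,p,E,f], logical=[E,f,e,c,C,p]
After op 11 (rotate(+3)): offset=1, physical=[e,c,C,p,E,f], logical=[c,C,p,E,f,e]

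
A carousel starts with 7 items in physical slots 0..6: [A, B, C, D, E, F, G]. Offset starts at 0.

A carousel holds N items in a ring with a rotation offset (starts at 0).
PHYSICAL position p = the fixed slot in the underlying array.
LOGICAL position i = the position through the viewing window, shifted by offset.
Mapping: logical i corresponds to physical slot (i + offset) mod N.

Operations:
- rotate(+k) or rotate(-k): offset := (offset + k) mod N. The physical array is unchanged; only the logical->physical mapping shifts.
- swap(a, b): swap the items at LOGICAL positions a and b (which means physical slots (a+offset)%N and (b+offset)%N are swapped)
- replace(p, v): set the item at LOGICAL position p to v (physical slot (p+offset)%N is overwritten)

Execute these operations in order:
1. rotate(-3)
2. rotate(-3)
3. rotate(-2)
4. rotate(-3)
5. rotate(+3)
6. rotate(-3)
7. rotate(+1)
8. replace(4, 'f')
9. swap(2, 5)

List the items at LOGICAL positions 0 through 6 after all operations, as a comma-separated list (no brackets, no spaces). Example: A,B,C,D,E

Answer: E,F,C,A,f,G,D

Derivation:
After op 1 (rotate(-3)): offset=4, physical=[A,B,C,D,E,F,G], logical=[E,F,G,A,B,C,D]
After op 2 (rotate(-3)): offset=1, physical=[A,B,C,D,E,F,G], logical=[B,C,D,E,F,G,A]
After op 3 (rotate(-2)): offset=6, physical=[A,B,C,D,E,F,G], logical=[G,A,B,C,D,E,F]
After op 4 (rotate(-3)): offset=3, physical=[A,B,C,D,E,F,G], logical=[D,E,F,G,A,B,C]
After op 5 (rotate(+3)): offset=6, physical=[A,B,C,D,E,F,G], logical=[G,A,B,C,D,E,F]
After op 6 (rotate(-3)): offset=3, physical=[A,B,C,D,E,F,G], logical=[D,E,F,G,A,B,C]
After op 7 (rotate(+1)): offset=4, physical=[A,B,C,D,E,F,G], logical=[E,F,G,A,B,C,D]
After op 8 (replace(4, 'f')): offset=4, physical=[A,f,C,D,E,F,G], logical=[E,F,G,A,f,C,D]
After op 9 (swap(2, 5)): offset=4, physical=[A,f,G,D,E,F,C], logical=[E,F,C,A,f,G,D]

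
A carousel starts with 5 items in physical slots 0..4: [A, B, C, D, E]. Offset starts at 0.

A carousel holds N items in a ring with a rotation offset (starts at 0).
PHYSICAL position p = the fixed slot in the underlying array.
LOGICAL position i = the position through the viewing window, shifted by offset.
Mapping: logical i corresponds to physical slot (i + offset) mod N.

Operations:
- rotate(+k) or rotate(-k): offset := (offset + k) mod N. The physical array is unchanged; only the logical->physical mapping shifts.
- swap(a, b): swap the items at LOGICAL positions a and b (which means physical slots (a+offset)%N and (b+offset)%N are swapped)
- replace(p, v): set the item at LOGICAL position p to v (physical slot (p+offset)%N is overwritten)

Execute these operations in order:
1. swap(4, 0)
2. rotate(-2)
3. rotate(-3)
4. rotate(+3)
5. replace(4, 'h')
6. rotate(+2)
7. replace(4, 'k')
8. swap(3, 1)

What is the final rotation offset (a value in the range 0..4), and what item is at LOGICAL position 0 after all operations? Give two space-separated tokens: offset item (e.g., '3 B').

Answer: 0 E

Derivation:
After op 1 (swap(4, 0)): offset=0, physical=[E,B,C,D,A], logical=[E,B,C,D,A]
After op 2 (rotate(-2)): offset=3, physical=[E,B,C,D,A], logical=[D,A,E,B,C]
After op 3 (rotate(-3)): offset=0, physical=[E,B,C,D,A], logical=[E,B,C,D,A]
After op 4 (rotate(+3)): offset=3, physical=[E,B,C,D,A], logical=[D,A,E,B,C]
After op 5 (replace(4, 'h')): offset=3, physical=[E,B,h,D,A], logical=[D,A,E,B,h]
After op 6 (rotate(+2)): offset=0, physical=[E,B,h,D,A], logical=[E,B,h,D,A]
After op 7 (replace(4, 'k')): offset=0, physical=[E,B,h,D,k], logical=[E,B,h,D,k]
After op 8 (swap(3, 1)): offset=0, physical=[E,D,h,B,k], logical=[E,D,h,B,k]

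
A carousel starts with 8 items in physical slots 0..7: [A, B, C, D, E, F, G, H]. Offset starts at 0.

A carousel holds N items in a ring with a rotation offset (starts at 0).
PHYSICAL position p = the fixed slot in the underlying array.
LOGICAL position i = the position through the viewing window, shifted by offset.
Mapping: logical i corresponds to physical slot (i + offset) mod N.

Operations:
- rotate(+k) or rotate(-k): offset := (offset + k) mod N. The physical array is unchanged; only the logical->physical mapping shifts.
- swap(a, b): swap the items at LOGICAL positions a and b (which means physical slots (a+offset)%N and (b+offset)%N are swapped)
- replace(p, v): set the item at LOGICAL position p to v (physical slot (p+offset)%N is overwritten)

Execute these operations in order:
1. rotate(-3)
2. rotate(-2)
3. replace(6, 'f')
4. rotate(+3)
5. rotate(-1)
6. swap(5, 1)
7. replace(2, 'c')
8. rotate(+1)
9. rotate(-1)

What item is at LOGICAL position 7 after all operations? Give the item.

Answer: E

Derivation:
After op 1 (rotate(-3)): offset=5, physical=[A,B,C,D,E,F,G,H], logical=[F,G,H,A,B,C,D,E]
After op 2 (rotate(-2)): offset=3, physical=[A,B,C,D,E,F,G,H], logical=[D,E,F,G,H,A,B,C]
After op 3 (replace(6, 'f')): offset=3, physical=[A,f,C,D,E,F,G,H], logical=[D,E,F,G,H,A,f,C]
After op 4 (rotate(+3)): offset=6, physical=[A,f,C,D,E,F,G,H], logical=[G,H,A,f,C,D,E,F]
After op 5 (rotate(-1)): offset=5, physical=[A,f,C,D,E,F,G,H], logical=[F,G,H,A,f,C,D,E]
After op 6 (swap(5, 1)): offset=5, physical=[A,f,G,D,E,F,C,H], logical=[F,C,H,A,f,G,D,E]
After op 7 (replace(2, 'c')): offset=5, physical=[A,f,G,D,E,F,C,c], logical=[F,C,c,A,f,G,D,E]
After op 8 (rotate(+1)): offset=6, physical=[A,f,G,D,E,F,C,c], logical=[C,c,A,f,G,D,E,F]
After op 9 (rotate(-1)): offset=5, physical=[A,f,G,D,E,F,C,c], logical=[F,C,c,A,f,G,D,E]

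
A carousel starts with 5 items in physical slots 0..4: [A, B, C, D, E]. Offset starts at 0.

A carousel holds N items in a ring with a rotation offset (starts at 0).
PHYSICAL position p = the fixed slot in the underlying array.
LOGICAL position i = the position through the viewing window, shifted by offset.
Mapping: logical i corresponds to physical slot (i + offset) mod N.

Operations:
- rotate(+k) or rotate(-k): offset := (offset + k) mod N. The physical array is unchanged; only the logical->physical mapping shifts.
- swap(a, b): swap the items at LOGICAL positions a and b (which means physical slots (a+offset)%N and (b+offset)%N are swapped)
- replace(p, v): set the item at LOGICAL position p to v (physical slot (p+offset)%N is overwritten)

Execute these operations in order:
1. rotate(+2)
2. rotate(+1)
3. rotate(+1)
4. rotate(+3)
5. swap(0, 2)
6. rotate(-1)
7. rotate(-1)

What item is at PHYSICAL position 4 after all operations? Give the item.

Answer: C

Derivation:
After op 1 (rotate(+2)): offset=2, physical=[A,B,C,D,E], logical=[C,D,E,A,B]
After op 2 (rotate(+1)): offset=3, physical=[A,B,C,D,E], logical=[D,E,A,B,C]
After op 3 (rotate(+1)): offset=4, physical=[A,B,C,D,E], logical=[E,A,B,C,D]
After op 4 (rotate(+3)): offset=2, physical=[A,B,C,D,E], logical=[C,D,E,A,B]
After op 5 (swap(0, 2)): offset=2, physical=[A,B,E,D,C], logical=[E,D,C,A,B]
After op 6 (rotate(-1)): offset=1, physical=[A,B,E,D,C], logical=[B,E,D,C,A]
After op 7 (rotate(-1)): offset=0, physical=[A,B,E,D,C], logical=[A,B,E,D,C]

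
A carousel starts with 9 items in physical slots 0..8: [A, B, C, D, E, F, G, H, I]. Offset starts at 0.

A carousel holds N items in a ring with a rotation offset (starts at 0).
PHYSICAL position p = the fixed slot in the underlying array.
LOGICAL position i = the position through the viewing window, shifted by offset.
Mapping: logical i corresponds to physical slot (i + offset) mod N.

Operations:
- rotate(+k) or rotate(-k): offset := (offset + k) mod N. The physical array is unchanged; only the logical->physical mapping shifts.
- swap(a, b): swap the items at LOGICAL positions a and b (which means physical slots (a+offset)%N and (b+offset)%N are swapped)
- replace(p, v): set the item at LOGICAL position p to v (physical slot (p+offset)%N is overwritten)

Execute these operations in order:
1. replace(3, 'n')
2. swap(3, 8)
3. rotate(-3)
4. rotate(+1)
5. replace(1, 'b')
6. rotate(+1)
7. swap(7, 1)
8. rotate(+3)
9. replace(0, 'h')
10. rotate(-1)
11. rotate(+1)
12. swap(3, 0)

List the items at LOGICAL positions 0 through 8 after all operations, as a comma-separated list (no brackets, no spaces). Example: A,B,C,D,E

After op 1 (replace(3, 'n')): offset=0, physical=[A,B,C,n,E,F,G,H,I], logical=[A,B,C,n,E,F,G,H,I]
After op 2 (swap(3, 8)): offset=0, physical=[A,B,C,I,E,F,G,H,n], logical=[A,B,C,I,E,F,G,H,n]
After op 3 (rotate(-3)): offset=6, physical=[A,B,C,I,E,F,G,H,n], logical=[G,H,n,A,B,C,I,E,F]
After op 4 (rotate(+1)): offset=7, physical=[A,B,C,I,E,F,G,H,n], logical=[H,n,A,B,C,I,E,F,G]
After op 5 (replace(1, 'b')): offset=7, physical=[A,B,C,I,E,F,G,H,b], logical=[H,b,A,B,C,I,E,F,G]
After op 6 (rotate(+1)): offset=8, physical=[A,B,C,I,E,F,G,H,b], logical=[b,A,B,C,I,E,F,G,H]
After op 7 (swap(7, 1)): offset=8, physical=[G,B,C,I,E,F,A,H,b], logical=[b,G,B,C,I,E,F,A,H]
After op 8 (rotate(+3)): offset=2, physical=[G,B,C,I,E,F,A,H,b], logical=[C,I,E,F,A,H,b,G,B]
After op 9 (replace(0, 'h')): offset=2, physical=[G,B,h,I,E,F,A,H,b], logical=[h,I,E,F,A,H,b,G,B]
After op 10 (rotate(-1)): offset=1, physical=[G,B,h,I,E,F,A,H,b], logical=[B,h,I,E,F,A,H,b,G]
After op 11 (rotate(+1)): offset=2, physical=[G,B,h,I,E,F,A,H,b], logical=[h,I,E,F,A,H,b,G,B]
After op 12 (swap(3, 0)): offset=2, physical=[G,B,F,I,E,h,A,H,b], logical=[F,I,E,h,A,H,b,G,B]

Answer: F,I,E,h,A,H,b,G,B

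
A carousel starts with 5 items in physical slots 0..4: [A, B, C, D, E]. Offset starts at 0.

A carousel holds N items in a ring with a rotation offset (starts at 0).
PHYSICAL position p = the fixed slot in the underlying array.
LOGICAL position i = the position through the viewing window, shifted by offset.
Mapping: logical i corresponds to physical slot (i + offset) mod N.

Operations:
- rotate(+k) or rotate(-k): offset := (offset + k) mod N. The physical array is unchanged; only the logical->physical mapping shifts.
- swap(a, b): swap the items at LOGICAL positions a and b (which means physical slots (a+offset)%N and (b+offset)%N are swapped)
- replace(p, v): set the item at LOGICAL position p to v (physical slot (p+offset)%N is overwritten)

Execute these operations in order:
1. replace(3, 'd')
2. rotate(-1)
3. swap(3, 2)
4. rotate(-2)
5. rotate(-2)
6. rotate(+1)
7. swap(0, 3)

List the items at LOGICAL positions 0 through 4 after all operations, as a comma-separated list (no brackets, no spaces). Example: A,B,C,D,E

After op 1 (replace(3, 'd')): offset=0, physical=[A,B,C,d,E], logical=[A,B,C,d,E]
After op 2 (rotate(-1)): offset=4, physical=[A,B,C,d,E], logical=[E,A,B,C,d]
After op 3 (swap(3, 2)): offset=4, physical=[A,C,B,d,E], logical=[E,A,C,B,d]
After op 4 (rotate(-2)): offset=2, physical=[A,C,B,d,E], logical=[B,d,E,A,C]
After op 5 (rotate(-2)): offset=0, physical=[A,C,B,d,E], logical=[A,C,B,d,E]
After op 6 (rotate(+1)): offset=1, physical=[A,C,B,d,E], logical=[C,B,d,E,A]
After op 7 (swap(0, 3)): offset=1, physical=[A,E,B,d,C], logical=[E,B,d,C,A]

Answer: E,B,d,C,A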